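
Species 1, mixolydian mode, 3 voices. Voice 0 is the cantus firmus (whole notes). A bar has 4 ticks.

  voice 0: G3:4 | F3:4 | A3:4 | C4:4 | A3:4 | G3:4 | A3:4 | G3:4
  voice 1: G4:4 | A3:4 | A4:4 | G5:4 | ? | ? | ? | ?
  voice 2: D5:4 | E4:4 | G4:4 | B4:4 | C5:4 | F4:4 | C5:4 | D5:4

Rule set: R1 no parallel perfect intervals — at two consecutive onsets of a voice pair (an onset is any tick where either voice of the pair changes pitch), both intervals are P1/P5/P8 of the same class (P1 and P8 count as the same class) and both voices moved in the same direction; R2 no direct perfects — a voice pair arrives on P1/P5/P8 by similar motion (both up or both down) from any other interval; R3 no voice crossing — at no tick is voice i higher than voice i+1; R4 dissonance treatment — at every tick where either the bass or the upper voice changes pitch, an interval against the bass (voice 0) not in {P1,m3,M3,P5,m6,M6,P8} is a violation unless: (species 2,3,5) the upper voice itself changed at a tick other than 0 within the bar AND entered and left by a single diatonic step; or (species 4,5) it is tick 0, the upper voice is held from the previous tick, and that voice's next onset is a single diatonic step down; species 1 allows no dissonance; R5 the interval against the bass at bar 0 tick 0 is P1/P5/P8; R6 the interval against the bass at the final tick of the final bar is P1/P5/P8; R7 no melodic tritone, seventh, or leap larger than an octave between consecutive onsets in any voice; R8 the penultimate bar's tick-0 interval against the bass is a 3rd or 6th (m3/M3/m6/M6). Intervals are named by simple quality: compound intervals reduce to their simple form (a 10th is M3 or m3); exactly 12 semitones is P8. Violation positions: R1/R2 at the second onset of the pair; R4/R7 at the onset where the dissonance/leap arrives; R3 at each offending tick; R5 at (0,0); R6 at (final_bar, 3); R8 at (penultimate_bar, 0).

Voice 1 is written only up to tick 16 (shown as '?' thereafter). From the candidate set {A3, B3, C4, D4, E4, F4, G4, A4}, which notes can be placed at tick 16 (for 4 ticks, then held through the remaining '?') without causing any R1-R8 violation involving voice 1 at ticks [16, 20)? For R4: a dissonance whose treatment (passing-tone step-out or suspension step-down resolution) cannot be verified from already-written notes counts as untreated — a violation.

A3: violates R2,R7
B3: violates R4,R7
C4: violates R7
D4: violates R4,R7
E4: violates R1,R7
F4: violates R7
G4: violates R4
A4: violates R2,R7

{}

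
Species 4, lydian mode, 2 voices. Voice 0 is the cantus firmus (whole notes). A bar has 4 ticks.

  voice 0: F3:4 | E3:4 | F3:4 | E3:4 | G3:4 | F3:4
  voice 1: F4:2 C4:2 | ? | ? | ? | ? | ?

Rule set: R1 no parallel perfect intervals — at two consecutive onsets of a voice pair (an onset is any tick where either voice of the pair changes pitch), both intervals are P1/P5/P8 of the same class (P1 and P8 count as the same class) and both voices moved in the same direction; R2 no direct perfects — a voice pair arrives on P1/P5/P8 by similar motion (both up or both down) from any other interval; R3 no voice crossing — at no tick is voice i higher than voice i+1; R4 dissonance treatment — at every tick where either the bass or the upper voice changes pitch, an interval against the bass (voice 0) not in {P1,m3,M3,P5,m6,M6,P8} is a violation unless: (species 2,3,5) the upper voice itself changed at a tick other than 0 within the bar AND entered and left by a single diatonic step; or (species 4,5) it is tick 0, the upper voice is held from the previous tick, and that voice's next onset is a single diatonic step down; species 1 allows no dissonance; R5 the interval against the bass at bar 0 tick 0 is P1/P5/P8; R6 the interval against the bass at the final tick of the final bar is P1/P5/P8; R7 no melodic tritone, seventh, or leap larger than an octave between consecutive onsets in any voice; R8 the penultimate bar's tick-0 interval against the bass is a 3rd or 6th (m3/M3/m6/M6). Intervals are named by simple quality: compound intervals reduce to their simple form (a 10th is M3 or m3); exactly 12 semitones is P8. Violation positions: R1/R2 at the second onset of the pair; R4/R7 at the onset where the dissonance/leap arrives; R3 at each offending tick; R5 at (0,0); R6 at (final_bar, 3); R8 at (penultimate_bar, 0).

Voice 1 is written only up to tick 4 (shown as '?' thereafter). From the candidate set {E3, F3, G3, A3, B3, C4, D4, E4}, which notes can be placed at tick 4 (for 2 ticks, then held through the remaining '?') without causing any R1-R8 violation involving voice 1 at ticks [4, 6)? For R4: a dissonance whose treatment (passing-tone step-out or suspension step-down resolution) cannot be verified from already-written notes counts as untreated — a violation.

{C4, E4, G3}

E3: violates R2
F3: violates R4
G3: legal
A3: violates R4
B3: violates R1
C4: legal
D4: violates R4
E4: legal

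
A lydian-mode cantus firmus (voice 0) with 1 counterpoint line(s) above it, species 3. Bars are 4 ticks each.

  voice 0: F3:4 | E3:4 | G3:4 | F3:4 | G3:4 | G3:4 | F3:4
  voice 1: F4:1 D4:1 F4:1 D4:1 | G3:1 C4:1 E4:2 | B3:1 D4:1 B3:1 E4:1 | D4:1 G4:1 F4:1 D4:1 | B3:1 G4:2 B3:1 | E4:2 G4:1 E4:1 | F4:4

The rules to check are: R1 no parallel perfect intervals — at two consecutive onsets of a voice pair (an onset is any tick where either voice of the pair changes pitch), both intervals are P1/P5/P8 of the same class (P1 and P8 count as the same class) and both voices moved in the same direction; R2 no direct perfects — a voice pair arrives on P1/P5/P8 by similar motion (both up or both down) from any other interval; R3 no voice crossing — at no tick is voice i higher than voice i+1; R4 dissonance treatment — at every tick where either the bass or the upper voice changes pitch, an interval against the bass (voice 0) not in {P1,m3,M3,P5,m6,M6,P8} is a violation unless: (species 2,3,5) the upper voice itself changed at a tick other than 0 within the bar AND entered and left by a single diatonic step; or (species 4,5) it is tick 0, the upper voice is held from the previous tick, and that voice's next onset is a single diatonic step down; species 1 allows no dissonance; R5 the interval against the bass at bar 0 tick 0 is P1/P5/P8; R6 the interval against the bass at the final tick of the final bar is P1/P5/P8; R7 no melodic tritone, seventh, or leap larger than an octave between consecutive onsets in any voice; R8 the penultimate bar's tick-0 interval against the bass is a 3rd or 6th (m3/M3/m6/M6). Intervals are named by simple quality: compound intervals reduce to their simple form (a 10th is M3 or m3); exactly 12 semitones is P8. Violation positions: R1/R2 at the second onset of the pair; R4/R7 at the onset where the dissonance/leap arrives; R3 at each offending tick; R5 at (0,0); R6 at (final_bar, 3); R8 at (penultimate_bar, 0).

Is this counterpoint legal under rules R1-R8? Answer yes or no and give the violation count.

bar 0: v0=F3 v1=F4 (P8)
bar 1: v0=E3 v1=G3 (m3)
bar 2: v0=G3 v1=B3 (M3)
bar 3: v0=F3 v1=D4 (M6)
bar 4: v0=G3 v1=B3 (M3)
bar 5: v0=G3 v1=E4 (M6)
bar 6: v0=F3 v1=F4 (P8)
  R4 @ bar3.1: F3/G4 M2 untreated

No (1 violations)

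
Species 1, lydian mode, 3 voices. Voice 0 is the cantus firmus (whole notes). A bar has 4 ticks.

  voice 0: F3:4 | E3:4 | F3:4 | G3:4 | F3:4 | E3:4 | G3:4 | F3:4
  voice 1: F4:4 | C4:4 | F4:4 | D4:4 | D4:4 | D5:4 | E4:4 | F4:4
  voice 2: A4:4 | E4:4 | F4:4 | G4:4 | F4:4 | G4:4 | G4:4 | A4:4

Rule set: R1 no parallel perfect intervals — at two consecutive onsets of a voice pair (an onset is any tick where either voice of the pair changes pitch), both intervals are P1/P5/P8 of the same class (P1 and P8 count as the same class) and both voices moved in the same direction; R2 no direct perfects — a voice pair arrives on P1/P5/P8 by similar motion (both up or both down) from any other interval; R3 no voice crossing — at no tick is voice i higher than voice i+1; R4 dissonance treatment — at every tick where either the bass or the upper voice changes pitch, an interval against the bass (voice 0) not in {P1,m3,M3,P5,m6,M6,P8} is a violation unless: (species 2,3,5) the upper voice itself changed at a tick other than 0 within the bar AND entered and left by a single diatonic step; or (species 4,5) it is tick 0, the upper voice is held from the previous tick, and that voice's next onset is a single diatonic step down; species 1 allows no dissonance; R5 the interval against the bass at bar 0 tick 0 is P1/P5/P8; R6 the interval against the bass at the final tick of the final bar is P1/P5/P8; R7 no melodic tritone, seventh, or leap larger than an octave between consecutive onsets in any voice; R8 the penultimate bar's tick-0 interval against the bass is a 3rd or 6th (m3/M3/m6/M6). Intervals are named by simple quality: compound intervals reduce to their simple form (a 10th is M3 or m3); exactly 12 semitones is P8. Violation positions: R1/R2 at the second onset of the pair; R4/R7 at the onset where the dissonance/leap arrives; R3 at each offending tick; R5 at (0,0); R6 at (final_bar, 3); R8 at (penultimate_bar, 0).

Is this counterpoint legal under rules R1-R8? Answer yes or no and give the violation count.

No (16 violations)

bar 0: v0=F3 v1=F4 v2=A4 (M3)
bar 1: v0=E3 v1=C4 v2=E4 (P8)
bar 2: v0=F3 v1=F4 v2=F4 (P8)
bar 3: v0=G3 v1=D4 v2=G4 (P8)
bar 4: v0=F3 v1=D4 v2=F4 (P8)
bar 5: v0=E3 v1=D5 v2=G4 (m3)
bar 6: v0=G3 v1=E4 v2=G4 (P8)
bar 7: v0=F3 v1=F4 v2=A4 (M3)
  R5 @ bar0.0: opens on M3
  R2 @ bar1.0: F3/A4 M3 -> E3/E4 P8 similar
  R1 @ bar2.0: E3/E4 P8 -> F3/F4 P8 similar
  R2 @ bar2.0: E3/C4 m6 -> F3/F4 P8 similar
  R2 @ bar2.0: C4/E4 M3 -> F4/F4 P1 similar
  R1 @ bar3.0: F3/F4 P8 -> G3/G4 P8 similar
  R1 @ bar4.0: G3/G4 P8 -> F3/F4 P8 similar
  R2 @ bar5.0: D4/F4 m3 -> D5/G4 P5 similar
  R3 @ bar5.0: D5 above G4
  R4 @ bar5.0: E3/D5 m7 untreated
  R3 @ bar5.1: D5 above G4
  R3 @ bar5.2: D5 above G4
  R3 @ bar5.3: D5 above G4
  R7 @ bar6.0: D5->E4 leap 10st
  R8 @ bar6.0: penult P8 not 3rd/6th
  R6 @ bar7.3: closes on M3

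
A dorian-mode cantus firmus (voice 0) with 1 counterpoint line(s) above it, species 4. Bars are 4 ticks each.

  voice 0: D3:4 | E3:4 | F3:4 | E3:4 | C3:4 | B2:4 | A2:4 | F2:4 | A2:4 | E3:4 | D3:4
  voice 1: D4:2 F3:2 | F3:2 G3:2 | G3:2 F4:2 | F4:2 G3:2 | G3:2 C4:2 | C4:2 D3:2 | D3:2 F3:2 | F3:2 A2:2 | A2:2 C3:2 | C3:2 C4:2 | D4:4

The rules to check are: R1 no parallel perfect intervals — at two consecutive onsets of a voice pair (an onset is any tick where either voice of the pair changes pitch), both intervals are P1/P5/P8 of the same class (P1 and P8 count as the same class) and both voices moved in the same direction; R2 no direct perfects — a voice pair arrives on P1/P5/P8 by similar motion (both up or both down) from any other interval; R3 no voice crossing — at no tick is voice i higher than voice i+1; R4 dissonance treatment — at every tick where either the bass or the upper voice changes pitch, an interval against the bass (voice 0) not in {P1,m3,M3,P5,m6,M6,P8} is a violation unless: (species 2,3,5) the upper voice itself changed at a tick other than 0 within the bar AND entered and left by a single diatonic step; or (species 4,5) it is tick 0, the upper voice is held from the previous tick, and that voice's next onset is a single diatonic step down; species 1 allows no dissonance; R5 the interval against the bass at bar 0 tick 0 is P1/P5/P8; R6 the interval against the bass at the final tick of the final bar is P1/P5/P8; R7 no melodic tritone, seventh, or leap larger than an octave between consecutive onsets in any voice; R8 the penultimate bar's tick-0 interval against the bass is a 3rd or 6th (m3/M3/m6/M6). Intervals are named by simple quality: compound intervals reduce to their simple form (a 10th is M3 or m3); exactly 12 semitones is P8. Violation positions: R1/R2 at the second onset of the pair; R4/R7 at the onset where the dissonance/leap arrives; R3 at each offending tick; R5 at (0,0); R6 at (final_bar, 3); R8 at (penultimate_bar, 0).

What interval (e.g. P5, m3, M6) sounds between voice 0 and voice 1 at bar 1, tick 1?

m2

voice 0=E3 voice 1=F3 -> m2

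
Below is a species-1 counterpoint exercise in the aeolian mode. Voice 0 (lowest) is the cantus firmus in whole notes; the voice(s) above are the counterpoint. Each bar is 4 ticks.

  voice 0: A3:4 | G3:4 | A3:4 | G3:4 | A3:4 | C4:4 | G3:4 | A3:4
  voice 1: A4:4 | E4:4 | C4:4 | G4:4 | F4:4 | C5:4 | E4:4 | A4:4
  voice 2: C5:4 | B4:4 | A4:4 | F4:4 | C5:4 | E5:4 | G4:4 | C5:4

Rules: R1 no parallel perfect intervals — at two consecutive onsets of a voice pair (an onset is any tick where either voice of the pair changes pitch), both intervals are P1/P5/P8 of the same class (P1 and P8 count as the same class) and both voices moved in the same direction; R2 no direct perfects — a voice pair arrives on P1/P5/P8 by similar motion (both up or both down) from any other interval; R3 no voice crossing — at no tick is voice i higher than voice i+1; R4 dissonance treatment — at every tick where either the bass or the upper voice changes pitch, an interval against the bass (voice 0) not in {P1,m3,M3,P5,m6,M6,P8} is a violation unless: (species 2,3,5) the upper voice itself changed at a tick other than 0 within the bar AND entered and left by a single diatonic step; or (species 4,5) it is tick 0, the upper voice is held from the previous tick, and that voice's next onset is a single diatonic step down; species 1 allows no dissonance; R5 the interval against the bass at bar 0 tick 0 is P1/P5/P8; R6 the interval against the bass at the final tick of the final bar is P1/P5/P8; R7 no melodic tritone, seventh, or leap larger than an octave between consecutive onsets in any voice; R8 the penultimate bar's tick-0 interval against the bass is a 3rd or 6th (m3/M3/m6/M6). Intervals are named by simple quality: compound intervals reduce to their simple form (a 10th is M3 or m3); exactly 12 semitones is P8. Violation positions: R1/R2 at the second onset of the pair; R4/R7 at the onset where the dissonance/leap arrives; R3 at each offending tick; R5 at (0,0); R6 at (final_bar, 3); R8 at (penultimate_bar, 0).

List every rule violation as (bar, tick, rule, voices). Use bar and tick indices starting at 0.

bar 0: v0=A3 v1=A4 v2=C5 downbeat m3
bar 1: v0=G3 v1=E4 v2=B4 downbeat M3
bar 2: v0=A3 v1=C4 v2=A4 downbeat P8
bar 3: v0=G3 v1=G4 v2=F4 downbeat m7
bar 4: v0=A3 v1=F4 v2=C5 downbeat m3
bar 5: v0=C4 v1=C5 v2=E5 downbeat M3
bar 6: v0=G3 v1=E4 v2=G4 downbeat P8
bar 7: v0=A3 v1=A4 v2=C5 downbeat m3
  -> R5 @ bar 0 tick 0 v(0, 2): opens on m3
  -> R2 @ bar 1 tick 0 v(1, 2): A4/C5 m3 -> E4/B4 P5 similar
  -> R3 @ bar 3 tick 0 v(1, 2): G4 above F4
  -> R4 @ bar 3 tick 0 v(0, 2): G3/F4 m7 untreated
  -> R3 @ bar 3 tick 1 v(1, 2): G4 above F4
  -> R3 @ bar 3 tick 2 v(1, 2): G4 above F4
  -> R3 @ bar 3 tick 3 v(1, 2): G4 above F4
  -> R2 @ bar 5 tick 0 v(0, 1): A3/F4 m6 -> C4/C5 P8 similar
  -> R2 @ bar 6 tick 0 v(0, 2): C4/E5 M3 -> G3/G4 P8 similar
  -> R8 @ bar 6 tick 0 v(0, 2): penult P8 not 3rd/6th
  -> R2 @ bar 7 tick 0 v(0, 1): G3/E4 M6 -> A3/A4 P8 similar
  -> R6 @ bar 7 tick 3 v(0, 2): closes on m3

(0, 0, R5, (0, 2))
(1, 0, R2, (1, 2))
(3, 0, R3, (1, 2))
(3, 0, R4, (0, 2))
(3, 1, R3, (1, 2))
(3, 2, R3, (1, 2))
(3, 3, R3, (1, 2))
(5, 0, R2, (0, 1))
(6, 0, R2, (0, 2))
(6, 0, R8, (0, 2))
(7, 0, R2, (0, 1))
(7, 3, R6, (0, 2))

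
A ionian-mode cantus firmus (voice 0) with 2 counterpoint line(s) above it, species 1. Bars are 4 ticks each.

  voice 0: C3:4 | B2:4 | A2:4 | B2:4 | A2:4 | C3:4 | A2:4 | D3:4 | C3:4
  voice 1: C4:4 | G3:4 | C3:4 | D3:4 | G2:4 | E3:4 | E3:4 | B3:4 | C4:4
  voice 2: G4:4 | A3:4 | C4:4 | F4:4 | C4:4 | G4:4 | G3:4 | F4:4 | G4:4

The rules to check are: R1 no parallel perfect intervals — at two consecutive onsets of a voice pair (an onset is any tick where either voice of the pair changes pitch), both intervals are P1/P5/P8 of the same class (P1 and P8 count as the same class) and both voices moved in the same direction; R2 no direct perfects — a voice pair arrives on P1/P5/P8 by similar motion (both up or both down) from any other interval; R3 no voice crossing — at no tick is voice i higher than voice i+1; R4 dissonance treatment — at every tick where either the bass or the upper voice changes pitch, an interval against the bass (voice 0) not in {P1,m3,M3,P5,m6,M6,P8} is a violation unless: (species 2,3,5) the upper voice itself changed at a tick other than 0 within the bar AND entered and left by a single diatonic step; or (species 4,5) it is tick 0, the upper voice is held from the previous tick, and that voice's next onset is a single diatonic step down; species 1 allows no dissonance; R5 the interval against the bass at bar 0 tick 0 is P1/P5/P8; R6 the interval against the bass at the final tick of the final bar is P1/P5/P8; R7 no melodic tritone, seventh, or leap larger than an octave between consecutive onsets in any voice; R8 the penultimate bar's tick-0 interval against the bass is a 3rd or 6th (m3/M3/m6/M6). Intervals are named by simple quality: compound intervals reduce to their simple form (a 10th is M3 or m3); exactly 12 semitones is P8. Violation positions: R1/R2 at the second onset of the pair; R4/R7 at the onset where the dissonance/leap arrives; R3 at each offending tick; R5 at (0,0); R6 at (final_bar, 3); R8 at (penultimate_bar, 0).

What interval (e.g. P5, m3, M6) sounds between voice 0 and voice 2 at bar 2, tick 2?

voice 0=A2 voice 2=C4 -> m3

m3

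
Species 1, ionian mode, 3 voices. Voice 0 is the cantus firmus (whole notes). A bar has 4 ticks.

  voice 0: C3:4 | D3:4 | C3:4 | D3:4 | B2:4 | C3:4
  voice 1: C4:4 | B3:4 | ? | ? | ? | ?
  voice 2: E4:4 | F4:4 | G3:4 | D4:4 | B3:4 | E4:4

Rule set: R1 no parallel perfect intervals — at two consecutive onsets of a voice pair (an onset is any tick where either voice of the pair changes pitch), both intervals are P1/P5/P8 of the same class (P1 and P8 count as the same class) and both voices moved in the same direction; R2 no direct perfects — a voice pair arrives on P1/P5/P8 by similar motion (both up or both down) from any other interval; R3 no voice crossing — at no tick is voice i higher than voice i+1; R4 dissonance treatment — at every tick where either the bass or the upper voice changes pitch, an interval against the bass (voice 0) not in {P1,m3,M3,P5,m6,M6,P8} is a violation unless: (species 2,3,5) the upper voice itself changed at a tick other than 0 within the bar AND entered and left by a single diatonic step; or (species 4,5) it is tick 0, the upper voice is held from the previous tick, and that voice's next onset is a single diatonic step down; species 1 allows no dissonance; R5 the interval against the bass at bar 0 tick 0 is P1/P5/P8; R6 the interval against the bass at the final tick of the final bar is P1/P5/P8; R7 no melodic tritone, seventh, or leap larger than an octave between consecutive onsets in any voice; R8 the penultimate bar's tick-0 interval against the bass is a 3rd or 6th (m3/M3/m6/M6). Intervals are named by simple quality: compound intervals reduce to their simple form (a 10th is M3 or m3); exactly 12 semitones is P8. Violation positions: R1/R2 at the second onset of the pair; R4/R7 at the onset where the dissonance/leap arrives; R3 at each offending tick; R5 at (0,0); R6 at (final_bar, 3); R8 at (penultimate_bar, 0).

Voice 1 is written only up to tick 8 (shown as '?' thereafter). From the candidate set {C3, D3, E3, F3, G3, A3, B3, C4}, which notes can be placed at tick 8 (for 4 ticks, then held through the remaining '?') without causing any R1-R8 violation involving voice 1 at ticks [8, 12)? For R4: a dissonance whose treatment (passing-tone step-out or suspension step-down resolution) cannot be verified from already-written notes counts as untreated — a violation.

C3: violates R2,R7
D3: violates R4
E3: legal
F3: violates R4,R7
G3: violates R2
A3: violates R3
B3: violates R3,R4
C4: violates R3

{E3}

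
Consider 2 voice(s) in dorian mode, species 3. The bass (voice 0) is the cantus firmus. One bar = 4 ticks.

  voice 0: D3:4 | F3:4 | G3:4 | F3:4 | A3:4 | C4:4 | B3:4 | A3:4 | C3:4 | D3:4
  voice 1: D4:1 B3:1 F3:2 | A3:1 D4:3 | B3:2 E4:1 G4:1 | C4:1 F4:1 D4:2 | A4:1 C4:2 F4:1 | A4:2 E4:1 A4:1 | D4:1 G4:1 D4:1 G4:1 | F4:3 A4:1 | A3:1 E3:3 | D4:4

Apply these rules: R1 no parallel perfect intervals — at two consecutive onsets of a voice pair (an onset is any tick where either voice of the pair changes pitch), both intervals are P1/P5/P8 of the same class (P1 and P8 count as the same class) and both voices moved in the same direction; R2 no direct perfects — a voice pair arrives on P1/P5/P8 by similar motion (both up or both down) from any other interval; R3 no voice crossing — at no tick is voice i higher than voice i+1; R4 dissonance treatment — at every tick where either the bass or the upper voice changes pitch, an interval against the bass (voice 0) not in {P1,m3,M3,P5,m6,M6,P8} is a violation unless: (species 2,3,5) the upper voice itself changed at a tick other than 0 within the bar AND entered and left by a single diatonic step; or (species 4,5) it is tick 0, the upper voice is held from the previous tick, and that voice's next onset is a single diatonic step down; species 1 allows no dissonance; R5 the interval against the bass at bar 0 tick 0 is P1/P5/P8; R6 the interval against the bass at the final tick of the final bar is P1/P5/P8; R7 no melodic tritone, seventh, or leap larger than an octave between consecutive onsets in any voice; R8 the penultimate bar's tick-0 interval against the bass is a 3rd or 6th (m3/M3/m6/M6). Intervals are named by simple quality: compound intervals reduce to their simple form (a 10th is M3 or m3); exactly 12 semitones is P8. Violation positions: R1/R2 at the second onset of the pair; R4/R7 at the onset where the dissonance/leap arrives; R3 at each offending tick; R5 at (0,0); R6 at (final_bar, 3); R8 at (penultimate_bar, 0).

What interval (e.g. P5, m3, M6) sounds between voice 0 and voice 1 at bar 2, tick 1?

voice 0=G3 voice 1=B3 -> M3

M3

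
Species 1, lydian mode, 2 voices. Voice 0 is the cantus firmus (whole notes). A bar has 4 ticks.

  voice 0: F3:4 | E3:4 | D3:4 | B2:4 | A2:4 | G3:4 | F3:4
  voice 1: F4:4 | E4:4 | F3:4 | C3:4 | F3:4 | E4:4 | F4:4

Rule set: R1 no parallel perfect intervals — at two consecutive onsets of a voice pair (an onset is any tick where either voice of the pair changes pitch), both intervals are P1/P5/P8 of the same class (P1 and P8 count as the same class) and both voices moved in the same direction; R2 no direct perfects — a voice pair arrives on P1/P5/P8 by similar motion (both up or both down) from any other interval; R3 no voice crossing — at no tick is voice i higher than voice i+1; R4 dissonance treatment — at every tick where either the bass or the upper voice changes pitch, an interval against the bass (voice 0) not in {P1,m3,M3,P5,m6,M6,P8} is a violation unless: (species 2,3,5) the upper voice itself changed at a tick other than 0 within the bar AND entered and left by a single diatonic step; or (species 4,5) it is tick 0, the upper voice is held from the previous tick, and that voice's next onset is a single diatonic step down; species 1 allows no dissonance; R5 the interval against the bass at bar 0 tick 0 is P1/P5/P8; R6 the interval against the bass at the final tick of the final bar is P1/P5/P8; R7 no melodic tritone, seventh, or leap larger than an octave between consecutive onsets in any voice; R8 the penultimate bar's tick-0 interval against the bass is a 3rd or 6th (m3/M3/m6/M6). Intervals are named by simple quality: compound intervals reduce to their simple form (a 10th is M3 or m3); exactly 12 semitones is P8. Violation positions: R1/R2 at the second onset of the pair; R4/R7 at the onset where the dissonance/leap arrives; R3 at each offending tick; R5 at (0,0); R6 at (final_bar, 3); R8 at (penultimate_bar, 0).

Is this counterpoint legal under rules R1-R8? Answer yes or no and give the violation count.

No (5 violations)

bar 0: v0=F3 v1=F4 (P8)
bar 1: v0=E3 v1=E4 (P8)
bar 2: v0=D3 v1=F3 (m3)
bar 3: v0=B2 v1=C3 (m2)
bar 4: v0=A2 v1=F3 (m6)
bar 5: v0=G3 v1=E4 (M6)
bar 6: v0=F3 v1=F4 (P8)
  R1 @ bar1.0: F3/F4 P8 -> E3/E4 P8 similar
  R7 @ bar2.0: E4->F3 leap 11st
  R4 @ bar3.0: B2/C3 m2 untreated
  R7 @ bar5.0: A2->G3 leap 10st
  R7 @ bar5.0: F3->E4 leap 11st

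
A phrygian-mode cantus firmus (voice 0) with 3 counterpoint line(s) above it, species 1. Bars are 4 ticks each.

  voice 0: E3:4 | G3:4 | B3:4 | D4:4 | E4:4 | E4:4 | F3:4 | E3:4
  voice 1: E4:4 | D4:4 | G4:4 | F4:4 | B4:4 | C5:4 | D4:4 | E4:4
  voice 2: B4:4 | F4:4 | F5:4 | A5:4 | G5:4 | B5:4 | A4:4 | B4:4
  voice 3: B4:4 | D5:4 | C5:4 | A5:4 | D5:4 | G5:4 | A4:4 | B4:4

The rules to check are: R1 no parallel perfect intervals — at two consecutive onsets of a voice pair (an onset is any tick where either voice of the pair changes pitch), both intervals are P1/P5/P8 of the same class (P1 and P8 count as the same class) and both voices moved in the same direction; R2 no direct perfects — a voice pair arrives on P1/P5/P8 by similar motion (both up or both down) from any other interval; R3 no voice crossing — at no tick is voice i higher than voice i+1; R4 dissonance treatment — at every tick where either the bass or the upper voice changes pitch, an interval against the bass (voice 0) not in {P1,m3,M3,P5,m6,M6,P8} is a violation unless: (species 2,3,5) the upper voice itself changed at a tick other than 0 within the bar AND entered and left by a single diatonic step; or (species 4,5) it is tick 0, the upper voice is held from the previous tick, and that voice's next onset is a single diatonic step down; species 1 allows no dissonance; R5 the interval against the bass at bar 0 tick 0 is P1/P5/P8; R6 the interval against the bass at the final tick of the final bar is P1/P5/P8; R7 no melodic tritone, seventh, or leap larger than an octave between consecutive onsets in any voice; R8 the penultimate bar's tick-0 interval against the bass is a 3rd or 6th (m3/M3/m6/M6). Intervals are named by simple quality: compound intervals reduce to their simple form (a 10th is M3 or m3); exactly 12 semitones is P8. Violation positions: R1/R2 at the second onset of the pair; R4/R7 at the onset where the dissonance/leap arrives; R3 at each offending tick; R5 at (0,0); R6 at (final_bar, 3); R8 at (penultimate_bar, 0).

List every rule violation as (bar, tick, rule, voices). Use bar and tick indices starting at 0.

bar 0: v0=E3 v1=E4 v2=B4 v3=B4 downbeat P5
bar 1: v0=G3 v1=D4 v2=F4 v3=D5 downbeat P5
bar 2: v0=B3 v1=G4 v2=F5 v3=C5 downbeat m2
bar 3: v0=D4 v1=F4 v2=A5 v3=A5 downbeat P5
bar 4: v0=E4 v1=B4 v2=G5 v3=D5 downbeat m7
bar 5: v0=E4 v1=C5 v2=B5 v3=G5 downbeat m3
bar 6: v0=F3 v1=D4 v2=A4 v3=A4 downbeat M3
bar 7: v0=E3 v1=E4 v2=B4 v3=B4 downbeat P5
  -> R1 @ bar 1 tick 0 v(0, 3): E3/B4 P5 -> G3/D5 P5 similar
  -> R4 @ bar 1 tick 0 v(0, 2): G3/F4 m7 untreated
  -> R7 @ bar 1 tick 0 v(2,): B4->F4 leap 6st
  -> R3 @ bar 2 tick 0 v(2, 3): F5 above C5
  -> R4 @ bar 2 tick 0 v(0, 2): B3/F5 TT untreated
  -> R4 @ bar 2 tick 0 v(0, 3): B3/C5 m2 untreated
  -> R3 @ bar 2 tick 1 v(2, 3): F5 above C5
  -> R3 @ bar 2 tick 2 v(2, 3): F5 above C5
  -> R3 @ bar 2 tick 3 v(2, 3): F5 above C5
  -> R2 @ bar 3 tick 0 v(0, 2): B3/F5 TT -> D4/A5 P5 similar
  -> R2 @ bar 3 tick 0 v(0, 3): B3/C5 m2 -> D4/A5 P5 similar
  -> R2 @ bar 3 tick 0 v(2, 3): F5/C5 P4 -> A5/A5 P1 similar
  -> R2 @ bar 4 tick 0 v(0, 1): D4/F4 m3 -> E4/B4 P5 similar
  -> R3 @ bar 4 tick 0 v(2, 3): G5 above D5
  -> R4 @ bar 4 tick 0 v(0, 3): E4/D5 m7 untreated
  -> R7 @ bar 4 tick 0 v(1,): F4->B4 leap 6st
  -> R3 @ bar 4 tick 1 v(2, 3): G5 above D5
  -> R3 @ bar 4 tick 2 v(2, 3): G5 above D5
  -> R3 @ bar 4 tick 3 v(2, 3): G5 above D5
  -> R2 @ bar 5 tick 0 v(1, 3): B4/D5 m3 -> C5/G5 P5 similar
  -> R3 @ bar 5 tick 0 v(2, 3): B5 above G5
  -> R3 @ bar 5 tick 1 v(2, 3): B5 above G5
  -> R3 @ bar 5 tick 2 v(2, 3): B5 above G5
  -> R3 @ bar 5 tick 3 v(2, 3): B5 above G5
  -> R1 @ bar 6 tick 0 v(1, 3): C5/G5 P5 -> D4/A4 P5 similar
  -> R2 @ bar 6 tick 0 v(1, 2): C5/B5 M7 -> D4/A4 P5 similar
  -> R2 @ bar 6 tick 0 v(2, 3): B5/G5 M3 -> A4/A4 P1 similar
  -> R7 @ bar 6 tick 0 v(0,): E4->F3 leap 11st
  -> R7 @ bar 6 tick 0 v(1,): C5->D4 leap 10st
  -> R7 @ bar 6 tick 0 v(2,): B5->A4 leap 14st
  -> R7 @ bar 6 tick 0 v(3,): G5->A4 leap 10st
  -> R1 @ bar 7 tick 0 v(1, 2): D4/A4 P5 -> E4/B4 P5 similar
  -> R1 @ bar 7 tick 0 v(1, 3): D4/A4 P5 -> E4/B4 P5 similar
  -> R1 @ bar 7 tick 0 v(2, 3): A4/A4 P1 -> B4/B4 P1 similar

(1, 0, R1, (0, 3))
(1, 0, R4, (0, 2))
(1, 0, R7, (2,))
(2, 0, R3, (2, 3))
(2, 0, R4, (0, 2))
(2, 0, R4, (0, 3))
(2, 1, R3, (2, 3))
(2, 2, R3, (2, 3))
(2, 3, R3, (2, 3))
(3, 0, R2, (0, 2))
(3, 0, R2, (0, 3))
(3, 0, R2, (2, 3))
(4, 0, R2, (0, 1))
(4, 0, R3, (2, 3))
(4, 0, R4, (0, 3))
(4, 0, R7, (1,))
(4, 1, R3, (2, 3))
(4, 2, R3, (2, 3))
(4, 3, R3, (2, 3))
(5, 0, R2, (1, 3))
(5, 0, R3, (2, 3))
(5, 1, R3, (2, 3))
(5, 2, R3, (2, 3))
(5, 3, R3, (2, 3))
(6, 0, R1, (1, 3))
(6, 0, R2, (1, 2))
(6, 0, R2, (2, 3))
(6, 0, R7, (0,))
(6, 0, R7, (1,))
(6, 0, R7, (2,))
(6, 0, R7, (3,))
(7, 0, R1, (1, 2))
(7, 0, R1, (1, 3))
(7, 0, R1, (2, 3))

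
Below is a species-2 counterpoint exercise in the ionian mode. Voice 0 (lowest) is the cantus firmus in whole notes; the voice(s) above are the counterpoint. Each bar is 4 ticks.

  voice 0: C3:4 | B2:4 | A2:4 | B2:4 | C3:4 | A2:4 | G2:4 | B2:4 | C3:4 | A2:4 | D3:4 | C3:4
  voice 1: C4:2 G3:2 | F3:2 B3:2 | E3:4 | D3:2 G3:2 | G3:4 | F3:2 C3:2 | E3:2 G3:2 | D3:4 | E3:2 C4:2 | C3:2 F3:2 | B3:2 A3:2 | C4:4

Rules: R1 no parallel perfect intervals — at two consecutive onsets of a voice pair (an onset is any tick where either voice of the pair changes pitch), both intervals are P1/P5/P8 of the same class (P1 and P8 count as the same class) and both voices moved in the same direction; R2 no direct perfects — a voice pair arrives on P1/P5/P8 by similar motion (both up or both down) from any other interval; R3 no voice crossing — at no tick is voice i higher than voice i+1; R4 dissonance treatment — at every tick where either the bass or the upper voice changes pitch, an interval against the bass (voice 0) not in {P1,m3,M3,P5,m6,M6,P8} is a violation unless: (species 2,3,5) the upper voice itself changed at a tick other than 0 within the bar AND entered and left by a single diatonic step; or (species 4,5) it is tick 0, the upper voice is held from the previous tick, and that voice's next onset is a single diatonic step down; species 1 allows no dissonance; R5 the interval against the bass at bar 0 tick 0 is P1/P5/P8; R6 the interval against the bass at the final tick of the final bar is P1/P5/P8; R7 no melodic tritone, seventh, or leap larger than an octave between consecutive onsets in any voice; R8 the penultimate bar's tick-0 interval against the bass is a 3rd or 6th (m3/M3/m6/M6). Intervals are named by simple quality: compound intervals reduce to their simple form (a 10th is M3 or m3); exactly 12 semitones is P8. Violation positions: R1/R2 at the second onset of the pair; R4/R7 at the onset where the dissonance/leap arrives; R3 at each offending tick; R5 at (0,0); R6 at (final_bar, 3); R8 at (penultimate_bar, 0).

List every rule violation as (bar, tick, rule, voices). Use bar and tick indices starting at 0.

bar 0: v0=C3 v1=C4 downbeat P8
bar 1: v0=B2 v1=F3 downbeat TT
bar 2: v0=A2 v1=E3 downbeat P5
bar 3: v0=B2 v1=D3 downbeat m3
bar 4: v0=C3 v1=G3 downbeat P5
bar 5: v0=A2 v1=F3 downbeat m6
bar 6: v0=G2 v1=E3 downbeat M6
bar 7: v0=B2 v1=D3 downbeat m3
bar 8: v0=C3 v1=E3 downbeat M3
bar 9: v0=A2 v1=C3 downbeat m3
bar 10: v0=D3 v1=B3 downbeat M6
bar 11: v0=C3 v1=C4 downbeat P8
  -> R4 @ bar 1 tick 0 v(0, 1): B2/F3 TT untreated
  -> R7 @ bar 1 tick 2 v(1,): F3->B3 leap 6st
  -> R2 @ bar 2 tick 0 v(0, 1): B2/B3 P8 -> A2/E3 P5 similar
  -> R7 @ bar 10 tick 0 v(1,): F3->B3 leap 6st

(1, 0, R4, (0, 1))
(1, 2, R7, (1,))
(2, 0, R2, (0, 1))
(10, 0, R7, (1,))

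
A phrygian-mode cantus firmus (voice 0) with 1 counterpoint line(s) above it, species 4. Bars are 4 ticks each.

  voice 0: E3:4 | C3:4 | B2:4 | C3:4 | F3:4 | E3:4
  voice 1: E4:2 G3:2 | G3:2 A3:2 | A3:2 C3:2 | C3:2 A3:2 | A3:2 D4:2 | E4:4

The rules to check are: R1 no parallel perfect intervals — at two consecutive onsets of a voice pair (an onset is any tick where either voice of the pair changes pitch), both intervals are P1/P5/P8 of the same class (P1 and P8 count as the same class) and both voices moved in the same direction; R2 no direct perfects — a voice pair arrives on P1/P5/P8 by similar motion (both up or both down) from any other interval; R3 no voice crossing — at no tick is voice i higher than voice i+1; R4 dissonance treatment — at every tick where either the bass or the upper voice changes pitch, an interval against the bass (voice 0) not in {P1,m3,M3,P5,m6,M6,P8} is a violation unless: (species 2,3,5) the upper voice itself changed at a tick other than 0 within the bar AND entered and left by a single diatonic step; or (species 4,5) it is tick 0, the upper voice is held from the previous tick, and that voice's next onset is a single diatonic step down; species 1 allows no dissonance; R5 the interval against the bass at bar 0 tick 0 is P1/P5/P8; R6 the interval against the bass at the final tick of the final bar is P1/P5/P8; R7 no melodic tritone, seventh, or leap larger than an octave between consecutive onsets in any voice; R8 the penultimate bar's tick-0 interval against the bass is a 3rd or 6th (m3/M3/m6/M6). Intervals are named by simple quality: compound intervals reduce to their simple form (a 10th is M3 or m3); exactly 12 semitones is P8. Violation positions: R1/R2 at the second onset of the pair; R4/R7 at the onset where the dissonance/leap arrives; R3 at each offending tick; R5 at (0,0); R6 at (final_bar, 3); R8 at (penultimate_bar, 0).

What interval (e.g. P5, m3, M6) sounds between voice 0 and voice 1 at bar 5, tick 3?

P8

voice 0=E3 voice 1=E4 -> P8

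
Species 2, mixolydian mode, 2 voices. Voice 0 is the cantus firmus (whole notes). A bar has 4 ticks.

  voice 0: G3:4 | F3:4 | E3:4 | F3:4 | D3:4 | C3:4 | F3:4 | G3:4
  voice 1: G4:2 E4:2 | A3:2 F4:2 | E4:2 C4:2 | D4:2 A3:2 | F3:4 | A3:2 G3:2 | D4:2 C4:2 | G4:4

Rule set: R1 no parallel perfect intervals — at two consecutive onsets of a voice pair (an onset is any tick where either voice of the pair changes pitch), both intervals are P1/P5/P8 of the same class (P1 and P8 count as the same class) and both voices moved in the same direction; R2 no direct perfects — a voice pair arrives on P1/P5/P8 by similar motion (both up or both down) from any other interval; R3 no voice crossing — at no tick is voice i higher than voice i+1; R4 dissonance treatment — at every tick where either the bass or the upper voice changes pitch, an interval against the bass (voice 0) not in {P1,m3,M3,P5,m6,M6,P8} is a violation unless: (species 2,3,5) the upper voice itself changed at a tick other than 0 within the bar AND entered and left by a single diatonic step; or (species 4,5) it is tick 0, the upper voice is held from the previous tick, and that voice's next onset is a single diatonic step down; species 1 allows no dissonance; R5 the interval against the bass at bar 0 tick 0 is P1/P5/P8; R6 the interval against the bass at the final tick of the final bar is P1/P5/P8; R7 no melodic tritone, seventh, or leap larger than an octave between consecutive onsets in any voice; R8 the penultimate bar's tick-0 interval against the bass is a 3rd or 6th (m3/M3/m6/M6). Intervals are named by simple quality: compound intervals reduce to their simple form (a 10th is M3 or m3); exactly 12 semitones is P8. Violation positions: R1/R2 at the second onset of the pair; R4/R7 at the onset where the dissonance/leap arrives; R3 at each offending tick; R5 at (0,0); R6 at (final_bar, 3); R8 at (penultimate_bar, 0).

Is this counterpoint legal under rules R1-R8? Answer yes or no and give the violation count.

No (2 violations)

bar 0: v0=G3 v1=G4 (P8)
bar 1: v0=F3 v1=A3 (M3)
bar 2: v0=E3 v1=E4 (P8)
bar 3: v0=F3 v1=D4 (M6)
bar 4: v0=D3 v1=F3 (m3)
bar 5: v0=C3 v1=A3 (M6)
bar 6: v0=F3 v1=D4 (M6)
bar 7: v0=G3 v1=G4 (P8)
  R1 @ bar2.0: F3/F4 P8 -> E3/E4 P8 similar
  R2 @ bar7.0: F3/C4 P5 -> G3/G4 P8 similar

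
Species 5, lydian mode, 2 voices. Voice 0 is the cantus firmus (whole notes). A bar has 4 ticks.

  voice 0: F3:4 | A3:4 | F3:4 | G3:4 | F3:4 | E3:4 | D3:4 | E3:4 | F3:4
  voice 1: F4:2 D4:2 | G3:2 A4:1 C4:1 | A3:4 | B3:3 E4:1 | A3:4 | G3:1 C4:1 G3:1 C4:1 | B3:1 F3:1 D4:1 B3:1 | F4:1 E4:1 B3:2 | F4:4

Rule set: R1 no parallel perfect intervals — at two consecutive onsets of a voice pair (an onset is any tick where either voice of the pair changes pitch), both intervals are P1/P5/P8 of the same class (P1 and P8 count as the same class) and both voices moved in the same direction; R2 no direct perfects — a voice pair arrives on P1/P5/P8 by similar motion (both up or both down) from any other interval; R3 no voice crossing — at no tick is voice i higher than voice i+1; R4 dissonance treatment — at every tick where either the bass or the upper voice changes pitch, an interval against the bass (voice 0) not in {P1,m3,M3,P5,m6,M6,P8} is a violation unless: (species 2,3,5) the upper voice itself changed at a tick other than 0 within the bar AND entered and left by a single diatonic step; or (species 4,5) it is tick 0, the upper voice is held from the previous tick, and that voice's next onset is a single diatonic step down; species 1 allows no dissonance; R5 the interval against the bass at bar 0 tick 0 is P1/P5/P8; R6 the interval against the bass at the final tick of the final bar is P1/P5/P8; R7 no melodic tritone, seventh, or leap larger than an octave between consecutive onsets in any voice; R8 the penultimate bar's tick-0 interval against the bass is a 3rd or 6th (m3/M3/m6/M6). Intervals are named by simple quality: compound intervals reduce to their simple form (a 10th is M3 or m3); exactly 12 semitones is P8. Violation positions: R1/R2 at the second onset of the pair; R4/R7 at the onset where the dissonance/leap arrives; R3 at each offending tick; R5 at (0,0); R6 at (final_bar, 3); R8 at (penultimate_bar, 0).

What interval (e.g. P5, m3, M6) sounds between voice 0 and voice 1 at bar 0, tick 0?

P8

voice 0=F3 voice 1=F4 -> P8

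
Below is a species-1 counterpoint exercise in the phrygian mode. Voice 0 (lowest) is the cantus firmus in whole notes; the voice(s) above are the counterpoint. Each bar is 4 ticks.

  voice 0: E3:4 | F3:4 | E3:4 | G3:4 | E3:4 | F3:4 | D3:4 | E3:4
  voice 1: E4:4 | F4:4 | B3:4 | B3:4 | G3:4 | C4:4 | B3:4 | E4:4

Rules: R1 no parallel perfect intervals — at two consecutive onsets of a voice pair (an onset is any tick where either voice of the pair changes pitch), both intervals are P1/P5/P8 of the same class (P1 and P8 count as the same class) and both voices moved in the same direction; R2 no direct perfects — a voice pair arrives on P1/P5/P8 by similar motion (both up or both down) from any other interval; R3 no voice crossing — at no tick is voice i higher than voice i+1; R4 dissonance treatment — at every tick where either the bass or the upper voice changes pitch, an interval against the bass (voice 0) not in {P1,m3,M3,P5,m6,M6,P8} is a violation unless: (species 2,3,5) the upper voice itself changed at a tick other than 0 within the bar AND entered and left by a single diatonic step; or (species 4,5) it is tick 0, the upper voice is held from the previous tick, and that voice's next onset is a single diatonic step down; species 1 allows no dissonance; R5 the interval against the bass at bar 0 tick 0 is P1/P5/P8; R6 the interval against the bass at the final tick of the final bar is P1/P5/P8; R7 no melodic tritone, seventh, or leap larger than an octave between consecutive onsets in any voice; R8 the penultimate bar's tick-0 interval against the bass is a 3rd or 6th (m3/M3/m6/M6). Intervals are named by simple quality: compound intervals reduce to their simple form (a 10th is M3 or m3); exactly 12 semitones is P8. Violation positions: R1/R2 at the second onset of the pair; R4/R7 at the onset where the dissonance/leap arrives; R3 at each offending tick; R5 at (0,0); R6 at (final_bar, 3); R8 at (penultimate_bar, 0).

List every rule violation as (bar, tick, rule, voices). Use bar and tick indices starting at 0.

bar 0: v0=E3 v1=E4 downbeat P8
bar 1: v0=F3 v1=F4 downbeat P8
bar 2: v0=E3 v1=B3 downbeat P5
bar 3: v0=G3 v1=B3 downbeat M3
bar 4: v0=E3 v1=G3 downbeat m3
bar 5: v0=F3 v1=C4 downbeat P5
bar 6: v0=D3 v1=B3 downbeat M6
bar 7: v0=E3 v1=E4 downbeat P8
  -> R1 @ bar 1 tick 0 v(0, 1): E3/E4 P8 -> F3/F4 P8 similar
  -> R2 @ bar 2 tick 0 v(0, 1): F3/F4 P8 -> E3/B3 P5 similar
  -> R7 @ bar 2 tick 0 v(1,): F4->B3 leap 6st
  -> R2 @ bar 5 tick 0 v(0, 1): E3/G3 m3 -> F3/C4 P5 similar
  -> R2 @ bar 7 tick 0 v(0, 1): D3/B3 M6 -> E3/E4 P8 similar

(1, 0, R1, (0, 1))
(2, 0, R2, (0, 1))
(2, 0, R7, (1,))
(5, 0, R2, (0, 1))
(7, 0, R2, (0, 1))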